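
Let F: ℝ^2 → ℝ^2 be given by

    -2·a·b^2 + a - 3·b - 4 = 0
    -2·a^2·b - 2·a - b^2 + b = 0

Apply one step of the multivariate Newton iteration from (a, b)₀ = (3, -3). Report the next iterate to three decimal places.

(2.271, -1.982)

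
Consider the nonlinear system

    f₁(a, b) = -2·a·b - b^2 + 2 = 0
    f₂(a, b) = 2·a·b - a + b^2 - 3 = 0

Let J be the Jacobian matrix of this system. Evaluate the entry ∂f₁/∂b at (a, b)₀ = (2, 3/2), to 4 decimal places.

∂f₁/∂b = -2·a - 2·b.
At (2, 3/2) this is -7.0000.

-7.0000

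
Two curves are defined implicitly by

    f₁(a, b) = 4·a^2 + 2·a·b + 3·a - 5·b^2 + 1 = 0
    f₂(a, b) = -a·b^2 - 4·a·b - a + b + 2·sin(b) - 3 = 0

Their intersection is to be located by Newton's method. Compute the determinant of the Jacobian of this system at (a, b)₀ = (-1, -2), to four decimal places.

-55.5094

J = [[8·a + 2·b + 3, 2·a - 10·b], [-b^2 - 4·b - 1, -2·a·b - 4·a + 2·cos(b) + 1]].
At the point, J = [[-9.0000, 18.0000], [3.0000, 0.167706]].
det J = -55.5094.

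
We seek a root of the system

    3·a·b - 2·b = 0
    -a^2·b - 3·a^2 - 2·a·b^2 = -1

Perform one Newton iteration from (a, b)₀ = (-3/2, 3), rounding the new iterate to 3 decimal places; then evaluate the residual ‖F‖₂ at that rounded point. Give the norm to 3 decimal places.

At (-3/2, 3): F = (-19.500, 14.500).
Jacobian J = [[3·b, 3·a - 2], [-2·a·b - 6·a - 2·b^2, -a^2 - 4·a·b]].
At the point, J = [[9.000, -6.500], [0.000, 15.750]] (det J = 141.750).
Solving J·Δ = −F gives Δ = (1.502, -0.921).
Then the next iterate is (a, b)₁ = (0.002, 2.079).
Re-evaluating at (0.002, 2.079): F = (-4.14553, 0.98269), so ‖F‖₂ = 4.260.

4.260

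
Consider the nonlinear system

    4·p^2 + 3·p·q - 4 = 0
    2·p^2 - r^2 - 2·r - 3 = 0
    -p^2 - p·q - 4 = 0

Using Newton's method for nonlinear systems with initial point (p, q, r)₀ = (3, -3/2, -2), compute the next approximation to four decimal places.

At (3, -3/2, -2): F = (18.5000, 15.0000, -8.5000).
Jacobian J = [[8·p + 3·q, 3·p, 0], [4·p, 0, -2·r - 2], [-2·p - q, -p, 0]].
At the point, J = [[19.5000, 9.0000, 0.0000], [12.0000, 0.0000, 2.0000], [-4.5000, -3.0000, 0.0000]] (det J = 36.0000).
Solving J·Δ = −F gives Δ = (1.1667, -4.5833, -14.5000).
Then the next iterate is (p, q, r)₁ = (4.1667, -6.0833, -16.5000).

(4.1667, -6.0833, -16.5000)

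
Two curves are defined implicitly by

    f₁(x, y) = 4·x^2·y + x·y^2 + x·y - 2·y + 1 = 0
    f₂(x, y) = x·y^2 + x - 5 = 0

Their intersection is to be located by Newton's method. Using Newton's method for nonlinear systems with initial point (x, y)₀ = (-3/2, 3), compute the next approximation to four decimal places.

(-1.0777, 1.2470)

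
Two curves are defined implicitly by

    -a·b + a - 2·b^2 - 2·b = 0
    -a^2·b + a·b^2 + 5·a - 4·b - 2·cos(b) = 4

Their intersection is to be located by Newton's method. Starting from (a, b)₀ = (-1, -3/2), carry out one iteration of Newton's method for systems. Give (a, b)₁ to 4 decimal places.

(0.1344, -1.2672)

At (-1, -3/2): F = (-4.0000, -3.891474).
Jacobian J = [[-b + 1, -a - 4·b - 2], [-2·a·b + b^2 + 5, -a^2 + 2·a·b + 2·sin(b) - 4]].
At the point, J = [[2.5000, 5.0000], [4.2500, -3.994990]] (det J = -31.237475).
Solving J·Δ = −F gives Δ = (1.1344, 0.2328).
Then the next iterate is (a, b)₁ = (0.1344, -1.2672).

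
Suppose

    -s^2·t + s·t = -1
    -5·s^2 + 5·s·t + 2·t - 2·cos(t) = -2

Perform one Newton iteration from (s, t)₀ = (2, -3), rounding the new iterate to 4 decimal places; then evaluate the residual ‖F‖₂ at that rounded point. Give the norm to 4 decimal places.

At (2, -3): F = (7.0000, -52.020015).
Jacobian J = [[-2·s·t + t, -s^2 + s], [-10·s + 5·t, 5·s + 2·sin(t) + 2]].
At the point, J = [[9.0000, -2.0000], [-35.0000, 11.717760]] (det J = 35.459840).
Solving J·Δ = −F gives Δ = (0.6209, 6.2939).
Then the next iterate is (s, t)₁ = (2.6209, 3.2939).
Re-evaluating at (2.6209, 3.2939): F = (-12.993201, 19.383976), so ‖F‖₂ = 23.3358.

23.3358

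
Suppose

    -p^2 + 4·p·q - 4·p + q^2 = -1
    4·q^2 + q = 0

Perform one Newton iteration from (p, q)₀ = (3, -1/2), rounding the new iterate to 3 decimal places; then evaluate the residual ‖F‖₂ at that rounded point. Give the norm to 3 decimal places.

5.274

At (3, -1/2): F = (-25.750, 0.500).
Jacobian J = [[-2·p + 4·q - 4, 4·p + 2·q], [0, 8·q + 1]].
At the point, J = [[-12.000, 11.000], [0.000, -3.000]] (det J = 36.000).
Solving J·Δ = −F gives Δ = (-1.993, 0.167).
Then the next iterate is (p, q)₁ = (1.007, -0.333).
Re-evaluating at (1.007, -0.333): F = (-5.27248, 0.11056), so ‖F‖₂ = 5.274.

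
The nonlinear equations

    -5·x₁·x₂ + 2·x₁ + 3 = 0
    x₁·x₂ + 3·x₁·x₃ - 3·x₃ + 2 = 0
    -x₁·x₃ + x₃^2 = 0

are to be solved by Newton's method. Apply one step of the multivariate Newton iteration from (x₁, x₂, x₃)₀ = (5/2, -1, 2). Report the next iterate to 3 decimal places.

(1.242, -0.065, 0.989)

At (5/2, -1, 2): F = (20.500, 8.500, -1.000).
Jacobian J = [[-5·x₂ + 2, -5·x₁, 0], [x₂ + 3·x₃, x₁, 3·x₁ - 3], [-x₃, 0, -x₁ + 2·x₃]].
At the point, J = [[7.000, -12.500, 0.000], [5.000, 2.500, 4.500], [-2.000, 0.000, 1.500]] (det J = 232.500).
Solving J·Δ = −F gives Δ = (-1.258, 0.935, -1.011).
Then the next iterate is (x₁, x₂, x₃)₁ = (1.242, -0.065, 0.989).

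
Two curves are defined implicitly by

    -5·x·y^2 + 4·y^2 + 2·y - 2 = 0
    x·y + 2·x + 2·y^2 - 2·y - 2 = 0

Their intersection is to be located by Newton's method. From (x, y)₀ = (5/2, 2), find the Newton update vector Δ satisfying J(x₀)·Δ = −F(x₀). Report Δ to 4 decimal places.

(2.6667, -2.6667)

At (5/2, 2): F = (-32.0000, 12.0000).
Jacobian J = [[-5·y^2, -10·x·y + 8·y + 2], [y + 2, x + 4·y - 2]].
At the point, J = [[-20.0000, -32.0000], [4.0000, 8.5000]] (det J = -42.0000).
Solving J·Δ = −F gives Δ = (2.6667, -2.6667).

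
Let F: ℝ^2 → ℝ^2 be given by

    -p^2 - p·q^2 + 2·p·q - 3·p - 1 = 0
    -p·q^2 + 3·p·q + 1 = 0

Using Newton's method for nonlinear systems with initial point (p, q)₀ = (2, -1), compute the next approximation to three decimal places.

At (2, -1): F = (-17.000, -7.000).
Jacobian J = [[-2·p - q^2 + 2·q - 3, -2·p·q + 2·p], [-q^2 + 3·q, -2·p·q + 3·p]].
At the point, J = [[-10.000, 8.000], [-4.000, 10.000]] (det J = -68.000).
Solving J·Δ = −F gives Δ = (-1.676, 0.029).
Then the next iterate is (p, q)₁ = (0.324, -0.971).

(0.324, -0.971)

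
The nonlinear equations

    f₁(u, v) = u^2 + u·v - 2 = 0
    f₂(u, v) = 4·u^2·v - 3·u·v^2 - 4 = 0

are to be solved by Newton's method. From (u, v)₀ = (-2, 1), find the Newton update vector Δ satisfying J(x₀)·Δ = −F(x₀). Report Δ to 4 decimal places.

(0.2951, -0.4426)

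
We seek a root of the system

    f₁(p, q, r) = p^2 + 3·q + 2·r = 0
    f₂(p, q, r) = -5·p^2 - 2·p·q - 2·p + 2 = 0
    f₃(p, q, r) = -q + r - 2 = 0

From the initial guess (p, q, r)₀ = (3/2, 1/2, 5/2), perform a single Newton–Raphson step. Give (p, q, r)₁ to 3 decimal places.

(0.975, -0.935, 1.065)

At (3/2, 1/2, 5/2): F = (8.750, -13.750, 0.000).
Jacobian J = [[2·p, 3, 2], [-10·p - 2·q - 2, -2·p, 0], [0, -1, 1]].
At the point, J = [[3.000, 3.000, 2.000], [-18.000, -3.000, 0.000], [0.000, -1.000, 1.000]] (det J = 81.000).
Solving J·Δ = −F gives Δ = (-0.525, -1.435, -1.435).
Then the next iterate is (p, q, r)₁ = (0.975, -0.935, 1.065).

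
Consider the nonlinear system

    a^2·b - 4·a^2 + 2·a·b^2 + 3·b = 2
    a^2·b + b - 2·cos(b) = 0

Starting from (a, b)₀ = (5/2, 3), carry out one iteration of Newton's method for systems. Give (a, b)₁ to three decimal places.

(1.304, 2.230)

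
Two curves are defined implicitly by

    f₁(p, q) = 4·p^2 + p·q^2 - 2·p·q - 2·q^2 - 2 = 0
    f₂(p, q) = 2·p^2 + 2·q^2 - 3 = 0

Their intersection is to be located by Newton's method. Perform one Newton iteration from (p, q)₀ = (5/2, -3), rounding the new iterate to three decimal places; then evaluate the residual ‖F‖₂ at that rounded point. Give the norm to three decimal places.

14.347

At (5/2, -3): F = (42.500, 27.500).
Jacobian J = [[8·p + q^2 - 2·q, 2·p·q - 2·p - 4·q], [4·p, 4·q]].
At the point, J = [[35.000, -8.000], [10.000, -12.000]] (det J = -340.000).
Solving J·Δ = −F gives Δ = (-0.853, 1.581).
Then the next iterate is (p, q)₁ = (1.647, -1.419).
Re-evaluating at (1.647, -1.419): F = (12.81383, 6.45234), so ‖F‖₂ = 14.347.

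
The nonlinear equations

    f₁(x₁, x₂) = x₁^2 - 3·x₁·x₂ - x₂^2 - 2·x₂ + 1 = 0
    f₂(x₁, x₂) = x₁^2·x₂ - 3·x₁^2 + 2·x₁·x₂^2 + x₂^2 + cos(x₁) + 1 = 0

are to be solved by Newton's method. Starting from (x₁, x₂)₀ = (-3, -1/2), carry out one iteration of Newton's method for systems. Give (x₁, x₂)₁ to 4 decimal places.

(-1.5202, -0.4489)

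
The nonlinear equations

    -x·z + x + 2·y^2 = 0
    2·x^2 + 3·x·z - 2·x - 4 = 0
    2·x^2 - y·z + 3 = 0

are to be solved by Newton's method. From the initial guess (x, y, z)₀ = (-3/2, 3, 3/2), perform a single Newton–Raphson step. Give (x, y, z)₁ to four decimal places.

(0.4032, 1.7921, -0.7025)

At (-3/2, 3, 3/2): F = (18.7500, -3.2500, 3.0000).
Jacobian J = [[-z + 1, 4·y, -x], [4·x + 3·z - 2, 0, 3·x], [4·x, -z, -y]].
At the point, J = [[-0.5000, 12.0000, 1.5000], [-3.5000, 0.0000, -4.5000], [-6.0000, -1.5000, -3.0000]] (det J = 209.2500).
Solving J·Δ = −F gives Δ = (1.9032, -1.2079, -2.2025).
Then the next iterate is (x, y, z)₁ = (0.4032, 1.7921, -0.7025).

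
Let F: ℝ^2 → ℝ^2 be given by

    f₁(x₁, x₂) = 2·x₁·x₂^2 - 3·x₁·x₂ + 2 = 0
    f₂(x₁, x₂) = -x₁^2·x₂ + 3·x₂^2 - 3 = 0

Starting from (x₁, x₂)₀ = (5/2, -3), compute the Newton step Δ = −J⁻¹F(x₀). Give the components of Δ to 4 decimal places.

At (5/2, -3): F = (69.5000, 42.7500).
Jacobian J = [[2·x₂^2 - 3·x₂, 4·x₁·x₂ - 3·x₁], [-2·x₁·x₂, -x₁^2 + 6·x₂]].
At the point, J = [[27.0000, -37.5000], [15.0000, -24.2500]] (det J = -92.2500).
Solving J·Δ = −F gives Δ = (-0.8916, 1.2114).

(-0.8916, 1.2114)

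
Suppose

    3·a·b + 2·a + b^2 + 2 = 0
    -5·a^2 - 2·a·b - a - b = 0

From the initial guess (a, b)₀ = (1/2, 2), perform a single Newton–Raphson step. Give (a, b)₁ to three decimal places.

At (1/2, 2): F = (10.000, -5.750).
Jacobian J = [[3·b + 2, 3·a + 2·b], [-10·a - 2·b - 1, -2·a - 1]].
At the point, J = [[8.000, 5.500], [-10.000, -2.000]] (det J = 39.000).
Solving J·Δ = −F gives Δ = (-0.298, -1.385).
Then the next iterate is (a, b)₁ = (0.202, 0.615).

(0.202, 0.615)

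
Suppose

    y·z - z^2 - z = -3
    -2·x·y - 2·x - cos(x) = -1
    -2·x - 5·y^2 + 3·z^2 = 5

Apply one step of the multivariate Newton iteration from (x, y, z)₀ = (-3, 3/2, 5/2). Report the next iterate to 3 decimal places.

(-0.315, 0.969, 1.761)

At (-3, 3/2, 5/2): F = (-2.000, 16.98999, 8.500).
Jacobian J = [[0, z, y - 2·z - 1], [-2·y + sin(x) - 2, -2·x, 0], [-2, -10·y, 6·z]].
At the point, J = [[0.000, 2.500, -4.500], [-5.14112, 6.000, 0.000], [-2.000, -15.000, 15.000]] (det J = -208.23360).
Solving J·Δ = −F gives Δ = (2.685, -0.531, -0.739).
Then the next iterate is (x, y, z)₁ = (-0.315, 0.969, 1.761).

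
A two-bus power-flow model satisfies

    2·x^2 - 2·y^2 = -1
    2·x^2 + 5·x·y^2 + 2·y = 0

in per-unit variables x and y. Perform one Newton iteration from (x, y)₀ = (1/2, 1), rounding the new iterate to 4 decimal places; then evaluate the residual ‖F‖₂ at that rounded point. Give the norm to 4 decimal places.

1.6299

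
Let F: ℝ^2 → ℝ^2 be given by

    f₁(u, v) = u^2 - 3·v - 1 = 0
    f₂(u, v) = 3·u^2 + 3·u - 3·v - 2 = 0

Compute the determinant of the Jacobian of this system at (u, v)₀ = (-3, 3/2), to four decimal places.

J = [[2·u, -3], [6·u + 3, -3]].
At the point, J = [[-6.0000, -3.0000], [-15.0000, -3.0000]].
det J = -27.0000.

-27.0000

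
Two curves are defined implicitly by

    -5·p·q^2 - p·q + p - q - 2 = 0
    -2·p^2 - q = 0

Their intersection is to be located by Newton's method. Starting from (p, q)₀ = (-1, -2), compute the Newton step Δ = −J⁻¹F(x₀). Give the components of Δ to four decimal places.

At (-1, -2): F = (17.0000, 0.0000).
Jacobian J = [[-5·q^2 - q + 1, -10·p·q - p - 1], [-4·p, -1]].
At the point, J = [[-17.0000, -20.0000], [4.0000, -1.0000]] (det J = 97.0000).
Solving J·Δ = −F gives Δ = (0.1753, 0.7010).

(0.1753, 0.7010)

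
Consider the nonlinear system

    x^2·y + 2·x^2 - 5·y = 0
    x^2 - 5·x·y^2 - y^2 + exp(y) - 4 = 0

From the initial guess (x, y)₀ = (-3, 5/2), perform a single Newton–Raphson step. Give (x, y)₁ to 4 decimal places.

(-2.0906, 1.6384)

At (-3, 5/2): F = (28.0000, 104.682494).
Jacobian J = [[2·x·y + 4·x, x^2 - 5], [2·x - 5·y^2, -10·x·y - 2·y + exp(y)]].
At the point, J = [[-27.0000, 4.0000], [-37.2500, 82.182494]] (det J = -2069.927337).
Solving J·Δ = −F gives Δ = (0.9094, -0.8616).
Then the next iterate is (x, y)₁ = (-2.0906, 1.6384).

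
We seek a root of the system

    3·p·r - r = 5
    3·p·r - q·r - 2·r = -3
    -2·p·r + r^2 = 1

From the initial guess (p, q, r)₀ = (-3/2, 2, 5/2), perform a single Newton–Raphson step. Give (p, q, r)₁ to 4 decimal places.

(0.9577, 2.2692, 2.4423)

At (-3/2, 2, 5/2): F = (-18.7500, -18.2500, 12.7500).
Jacobian J = [[3·r, 0, 3·p - 1], [3·r, -r, 3·p - q - 2], [-2·r, 0, -2·p + 2·r]].
At the point, J = [[7.5000, 0.0000, -5.5000], [7.5000, -2.5000, -8.5000], [-5.0000, 0.0000, 8.0000]] (det J = -81.2500).
Solving J·Δ = −F gives Δ = (2.4577, 0.2692, -0.0577).
Then the next iterate is (p, q, r)₁ = (0.9577, 2.2692, 2.4423).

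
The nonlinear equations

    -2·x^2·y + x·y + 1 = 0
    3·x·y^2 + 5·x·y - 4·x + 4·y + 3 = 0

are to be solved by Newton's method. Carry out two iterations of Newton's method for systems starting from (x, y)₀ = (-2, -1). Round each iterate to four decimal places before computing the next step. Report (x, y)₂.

At (-2, -1): F = (11.0000, 11.0000).
Jacobian J = [[-4·x·y + y, -2·x^2 + x], [3·y^2 + 5·y - 4, 6·x·y + 5·x + 4]].
At the point, J = [[-9.0000, -10.0000], [-6.0000, 6.0000]] (det J = -114.0000).
Solving J·Δ = −F gives Δ = (1.5439, -0.2895).
Then the next iterate is (x, y)₁ = (-0.4561, -1.2895).
Round to (-0.4561, -1.2895) and repeat: F = (2.124643, 0.331881), J = [[-3.642064, -0.872154], [-5.459069, 5.248346]].
Δ = (0.4792, 0.4352), so (x, y)₂ = (0.0231, -0.8543).

(0.0231, -0.8543)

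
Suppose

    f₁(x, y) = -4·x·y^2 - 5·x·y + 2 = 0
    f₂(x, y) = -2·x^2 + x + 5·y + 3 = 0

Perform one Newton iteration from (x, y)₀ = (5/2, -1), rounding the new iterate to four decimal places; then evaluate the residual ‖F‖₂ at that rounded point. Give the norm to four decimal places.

4.9738

At (5/2, -1): F = (4.5000, -12.0000).
Jacobian J = [[-4·y^2 - 5·y, -8·x·y - 5·x], [-4·x + 1, 5]].
At the point, J = [[1.0000, 7.5000], [-9.0000, 5.0000]] (det J = 72.5000).
Solving J·Δ = −F gives Δ = (-1.5517, -0.3931).
Then the next iterate is (x, y)₁ = (0.9483, -1.3931).
Re-evaluating at (0.9483, -1.3931): F = (1.243816, -4.815746), so ‖F‖₂ = 4.9738.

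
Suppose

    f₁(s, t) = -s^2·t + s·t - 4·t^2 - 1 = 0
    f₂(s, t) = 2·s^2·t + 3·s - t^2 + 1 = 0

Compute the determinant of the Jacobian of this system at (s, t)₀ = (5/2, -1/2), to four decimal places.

J = [[-2·s·t + t, -s^2 + s - 8·t], [4·s·t + 3, 2·s^2 - 2·t]].
At the point, J = [[2.0000, 0.2500], [-2.0000, 13.5000]].
det J = 27.5000.

27.5000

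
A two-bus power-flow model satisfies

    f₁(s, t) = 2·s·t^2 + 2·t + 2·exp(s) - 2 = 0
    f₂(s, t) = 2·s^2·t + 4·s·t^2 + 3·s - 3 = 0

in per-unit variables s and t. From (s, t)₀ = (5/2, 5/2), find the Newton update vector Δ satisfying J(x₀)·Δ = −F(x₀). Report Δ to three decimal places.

(-1.158, -0.590)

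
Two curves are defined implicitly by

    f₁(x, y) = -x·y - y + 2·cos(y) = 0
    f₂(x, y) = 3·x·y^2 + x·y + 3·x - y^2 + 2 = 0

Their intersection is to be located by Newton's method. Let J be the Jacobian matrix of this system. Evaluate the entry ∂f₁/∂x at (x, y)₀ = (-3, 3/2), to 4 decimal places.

-1.5000

∂f₁/∂x = -y.
At (-3, 3/2) this is -1.5000.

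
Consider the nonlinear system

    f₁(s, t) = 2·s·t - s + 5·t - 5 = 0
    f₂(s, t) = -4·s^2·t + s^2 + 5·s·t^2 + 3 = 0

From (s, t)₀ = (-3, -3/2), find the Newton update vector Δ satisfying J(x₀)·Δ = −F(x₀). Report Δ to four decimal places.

At (-3, -3/2): F = (-0.5000, 32.2500).
Jacobian J = [[2·t - 1, 2·s + 5], [-8·s·t + 2·s + 5·t^2, -4·s^2 + 10·s·t]].
At the point, J = [[-4.0000, -1.0000], [-30.7500, 9.0000]] (det J = -66.7500).
Solving J·Δ = −F gives Δ = (0.4157, -2.1629).

(0.4157, -2.1629)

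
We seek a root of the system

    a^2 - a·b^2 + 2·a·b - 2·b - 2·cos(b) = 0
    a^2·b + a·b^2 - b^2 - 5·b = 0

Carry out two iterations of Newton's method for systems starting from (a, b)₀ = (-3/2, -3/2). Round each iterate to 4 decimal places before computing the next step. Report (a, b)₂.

(-3.5315, 2.0901)

At (-3/2, -3/2): F = (12.983526, -1.5000).
Jacobian J = [[2·a - b^2 + 2·b, -2·a·b + 2·a + 2·sin(b) - 2], [2·a·b + b^2, a^2 + 2·a·b - 2·b - 5]].
At the point, J = [[-8.2500, -11.494990], [6.7500, 4.7500]] (det J = 38.403682).
Solving J·Δ = −F gives Δ = (-1.1569, 1.9598).
Then the next iterate is (a, b)₁ = (-2.6569, 0.4598).
Round to (-2.6569, 0.4598) and repeat: F = (2.465661, 0.173655), J = [[-4.605616, -3.982977], [-2.231869, -1.303768]].
Δ = (-0.8746, 1.6303), so (a, b)₂ = (-3.5315, 2.0901).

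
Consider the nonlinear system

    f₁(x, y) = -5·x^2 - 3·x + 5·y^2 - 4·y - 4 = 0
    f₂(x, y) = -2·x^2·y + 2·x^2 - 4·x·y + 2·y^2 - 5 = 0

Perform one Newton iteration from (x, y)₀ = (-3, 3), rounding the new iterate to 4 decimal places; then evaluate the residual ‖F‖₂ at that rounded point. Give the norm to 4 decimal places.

105.3170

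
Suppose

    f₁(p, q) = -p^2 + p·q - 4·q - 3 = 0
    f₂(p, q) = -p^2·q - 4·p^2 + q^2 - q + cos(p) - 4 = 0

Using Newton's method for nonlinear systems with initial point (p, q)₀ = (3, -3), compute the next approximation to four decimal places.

(1.9699, -2.7290)

At (3, -3): F = (-9.0000, -1.989992).
Jacobian J = [[-2·p + q, p - 4], [-2·p·q - 8·p - sin(p), -p^2 + 2·q - 1]].
At the point, J = [[-9.0000, -1.0000], [-6.141120, -16.0000]] (det J = 137.858880).
Solving J·Δ = −F gives Δ = (-1.0301, 0.2710).
Then the next iterate is (p, q)₁ = (1.9699, -2.7290).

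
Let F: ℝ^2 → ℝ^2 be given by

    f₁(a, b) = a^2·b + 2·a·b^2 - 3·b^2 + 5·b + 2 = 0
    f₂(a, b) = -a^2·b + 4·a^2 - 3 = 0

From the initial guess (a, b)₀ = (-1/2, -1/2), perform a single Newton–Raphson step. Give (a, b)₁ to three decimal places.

(-0.929, -0.278)

At (-1/2, -1/2): F = (-1.625, -1.875).
Jacobian J = [[2·a·b + 2·b^2, a^2 + 4·a·b - 6·b + 5], [-2·a·b + 8·a, -a^2]].
At the point, J = [[1.000, 9.250], [-4.500, -0.250]] (det J = 41.375).
Solving J·Δ = −F gives Δ = (-0.429, 0.222).
Then the next iterate is (a, b)₁ = (-0.929, -0.278).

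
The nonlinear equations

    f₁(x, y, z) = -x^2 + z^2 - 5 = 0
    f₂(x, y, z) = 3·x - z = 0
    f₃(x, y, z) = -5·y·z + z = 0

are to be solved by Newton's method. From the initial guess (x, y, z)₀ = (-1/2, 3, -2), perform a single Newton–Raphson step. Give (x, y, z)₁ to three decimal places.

(-0.795, -0.341, -2.386)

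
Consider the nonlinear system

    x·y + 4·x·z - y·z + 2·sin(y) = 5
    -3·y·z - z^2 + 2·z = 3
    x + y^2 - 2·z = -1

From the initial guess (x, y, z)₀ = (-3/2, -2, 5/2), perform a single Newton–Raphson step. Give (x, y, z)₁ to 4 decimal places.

At (-3/2, -2, 5/2): F = (-13.818595, 10.7500, -1.5000).
Jacobian J = [[y + 4·z, x - z + 2·cos(y), 4·x - y], [0, -3·z, -3·y - 2·z + 2], [1, 2·y, -2]].
At the point, J = [[8.0000, -4.832294, -4.0000], [0.0000, -7.5000, 3.0000], [1.0000, -4.0000, -2.0000]] (det J = 171.503119).
Solving J·Δ = −F gives Δ = (1.3892, 0.7840, -1.6234).
Then the next iterate is (x, y, z)₁ = (-0.1108, -1.2160, 0.8766).

(-0.1108, -1.2160, 0.8766)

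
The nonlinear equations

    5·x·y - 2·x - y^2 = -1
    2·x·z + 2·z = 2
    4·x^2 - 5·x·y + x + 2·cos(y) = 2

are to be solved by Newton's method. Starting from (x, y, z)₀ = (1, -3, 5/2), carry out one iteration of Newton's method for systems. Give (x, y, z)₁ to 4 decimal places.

(0.6829, -1.2173, 0.8963)

At (1, -3, 5/2): F = (-25.0000, 8.0000, 16.020015).
Jacobian J = [[5·y - 2, 5·x - 2·y, 0], [2·z, 0, 2·x + 2], [8·x - 5·y + 1, -5·x - 2·sin(y), 0]].
At the point, J = [[-17.0000, 11.0000, 0.0000], [5.0000, 0.0000, 4.0000], [24.0000, -4.717760, 0.0000]] (det J = 735.192321).
Solving J·Δ = −F gives Δ = (-0.3171, 1.7827, -1.6037).
Then the next iterate is (x, y, z)₁ = (0.6829, -1.2173, 0.8963).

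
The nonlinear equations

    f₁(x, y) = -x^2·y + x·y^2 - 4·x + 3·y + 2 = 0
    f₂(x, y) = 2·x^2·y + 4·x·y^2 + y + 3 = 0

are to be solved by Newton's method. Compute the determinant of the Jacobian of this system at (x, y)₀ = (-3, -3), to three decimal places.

-2047.000

J = [[-2·x·y + y^2 - 4, -x^2 + 2·x·y + 3], [4·x·y + 4·y^2, 2·x^2 + 8·x·y + 1]].
At the point, J = [[-13.000, 12.000], [72.000, 91.000]].
det J = -2047.000.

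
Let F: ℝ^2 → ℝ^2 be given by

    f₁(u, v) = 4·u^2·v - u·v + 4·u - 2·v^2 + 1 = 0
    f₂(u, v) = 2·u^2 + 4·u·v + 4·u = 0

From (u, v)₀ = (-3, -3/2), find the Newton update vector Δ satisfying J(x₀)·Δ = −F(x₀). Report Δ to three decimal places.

At (-3, -3/2): F = (-74.000, 24.000).
Jacobian J = [[8·u·v - v + 4, 4·u^2 - u - 4·v], [4·u + 4·v + 4, 4·u]].
At the point, J = [[41.500, 45.000], [-14.000, -12.000]] (det J = 132.000).
Solving J·Δ = −F gives Δ = (1.455, 0.303).

(1.455, 0.303)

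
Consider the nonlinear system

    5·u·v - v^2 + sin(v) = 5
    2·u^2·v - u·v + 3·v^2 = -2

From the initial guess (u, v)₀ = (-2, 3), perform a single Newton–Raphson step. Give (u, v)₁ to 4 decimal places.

(-7.8260, -4.7251)

At (-2, 3): F = (-43.858880, 59.0000).
Jacobian J = [[5·v, 5·u - 2·v + cos(v)], [4·u·v - v, 2·u^2 - u + 6·v]].
At the point, J = [[15.0000, -16.989992], [-27.0000, 28.0000]] (det J = -38.729797).
Solving J·Δ = −F gives Δ = (-5.8260, -7.7251).
Then the next iterate is (u, v)₁ = (-7.8260, -4.7251).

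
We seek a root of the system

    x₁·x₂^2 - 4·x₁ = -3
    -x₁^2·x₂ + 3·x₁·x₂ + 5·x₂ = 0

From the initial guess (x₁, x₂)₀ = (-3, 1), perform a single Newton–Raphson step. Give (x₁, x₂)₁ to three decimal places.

(-0.484, 1.742)

At (-3, 1): F = (12.000, -13.000).
Jacobian J = [[x₂^2 - 4, 2·x₁·x₂], [-2·x₁·x₂ + 3·x₂, -x₁^2 + 3·x₁ + 5]].
At the point, J = [[-3.000, -6.000], [9.000, -13.000]] (det J = 93.000).
Solving J·Δ = −F gives Δ = (2.516, 0.742).
Then the next iterate is (x₁, x₂)₁ = (-0.484, 1.742).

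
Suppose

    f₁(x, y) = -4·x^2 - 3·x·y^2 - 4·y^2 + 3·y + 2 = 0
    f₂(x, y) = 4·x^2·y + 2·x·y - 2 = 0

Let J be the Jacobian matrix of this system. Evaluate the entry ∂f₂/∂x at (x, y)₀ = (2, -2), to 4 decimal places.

∂f₂/∂x = 8·x·y + 2·y.
At (2, -2) this is -36.0000.

-36.0000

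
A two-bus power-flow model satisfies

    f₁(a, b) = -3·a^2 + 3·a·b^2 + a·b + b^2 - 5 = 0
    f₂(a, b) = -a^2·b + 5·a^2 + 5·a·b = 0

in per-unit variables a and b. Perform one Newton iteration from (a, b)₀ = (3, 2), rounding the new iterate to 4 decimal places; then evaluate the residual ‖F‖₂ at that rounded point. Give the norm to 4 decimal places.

At (3, 2): F = (14.0000, 57.0000).
Jacobian J = [[-6·a + 3·b^2 + b, 6·a·b + a + 2·b], [-2·a·b + 10·a + 5·b, -a^2 + 5·a]].
At the point, J = [[-4.0000, 43.0000], [28.0000, 6.0000]] (det J = -1228.0000).
Solving J·Δ = −F gives Δ = (-1.9275, -0.5049).
Then the next iterate is (a, b)₁ = (1.0725, 1.4951).
Re-evaluating at (1.0725, 1.4951): F = (2.580205, 12.049007), so ‖F‖₂ = 12.3222.

12.3222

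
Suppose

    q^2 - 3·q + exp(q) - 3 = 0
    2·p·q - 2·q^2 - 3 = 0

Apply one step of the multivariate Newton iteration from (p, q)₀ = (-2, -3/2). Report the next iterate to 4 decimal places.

(-2.0415, -0.8122)

At (-2, -3/2): F = (3.973130, -1.5000).
Jacobian J = [[0, 2·q + exp(q) - 3], [2·q, 2·p - 4·q]].
At the point, J = [[0.0000, -5.776870], [-3.0000, 2.0000]] (det J = -17.330610).
Solving J·Δ = −F gives Δ = (-0.0415, 0.6878).
Then the next iterate is (p, q)₁ = (-2.0415, -0.8122).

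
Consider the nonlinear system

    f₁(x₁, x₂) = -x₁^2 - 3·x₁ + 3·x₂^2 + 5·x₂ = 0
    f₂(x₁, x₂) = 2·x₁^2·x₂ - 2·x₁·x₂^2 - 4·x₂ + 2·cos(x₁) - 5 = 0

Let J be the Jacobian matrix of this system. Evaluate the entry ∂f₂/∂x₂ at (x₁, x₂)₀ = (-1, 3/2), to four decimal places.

4.0000

∂f₂/∂x₂ = 2·x₁^2 - 4·x₁·x₂ - 4.
At (-1, 3/2) this is 4.0000.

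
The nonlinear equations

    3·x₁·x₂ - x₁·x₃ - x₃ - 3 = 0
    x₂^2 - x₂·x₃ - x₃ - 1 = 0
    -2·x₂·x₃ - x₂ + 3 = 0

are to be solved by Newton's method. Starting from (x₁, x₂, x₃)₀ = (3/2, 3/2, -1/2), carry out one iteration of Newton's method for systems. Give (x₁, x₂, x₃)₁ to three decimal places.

(1.000, 1.500, 0.500)

At (3/2, 3/2, -1/2): F = (5.000, 2.500, 3.000).
Jacobian J = [[3·x₂ - x₃, 3·x₁, -x₁ - 1], [0, 2·x₂ - x₃, -x₂ - 1], [0, -2·x₃ - 1, -2·x₂]].
At the point, J = [[5.000, 4.500, -2.500], [0.000, 3.500, -2.500], [0.000, 0.000, -3.000]] (det J = -52.500).
Solving J·Δ = −F gives Δ = (-0.500, 0.000, 1.000).
Then the next iterate is (x₁, x₂, x₃)₁ = (1.000, 1.500, 0.500).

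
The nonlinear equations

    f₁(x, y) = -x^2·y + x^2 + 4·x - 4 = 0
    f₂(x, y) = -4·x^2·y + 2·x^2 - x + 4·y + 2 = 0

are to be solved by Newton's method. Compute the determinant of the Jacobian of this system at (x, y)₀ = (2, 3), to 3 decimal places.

J = [[-2·x·y + 2·x + 4, -x^2], [-8·x·y + 4·x - 1, -4·x^2 + 4]].
At the point, J = [[-4.000, -4.000], [-41.000, -12.000]].
det J = -116.000.

-116.000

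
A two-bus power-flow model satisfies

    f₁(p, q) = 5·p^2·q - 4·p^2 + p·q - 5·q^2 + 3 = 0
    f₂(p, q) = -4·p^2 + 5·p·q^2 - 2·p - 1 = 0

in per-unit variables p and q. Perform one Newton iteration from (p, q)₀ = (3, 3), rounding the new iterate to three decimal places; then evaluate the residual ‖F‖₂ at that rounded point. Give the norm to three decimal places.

32.011

At (3, 3): F = (66.000, 92.000).
Jacobian J = [[10·p·q - 8·p + q, 5·p^2 + p - 10·q], [-8·p + 5·q^2 - 2, 10·p·q]].
At the point, J = [[69.000, 18.000], [19.000, 90.000]] (det J = 5868.000).
Solving J·Δ = −F gives Δ = (-0.730, -0.868).
Then the next iterate is (p, q)₁ = (2.270, 2.132).
Re-evaluating at (2.270, 2.132): F = (19.43083, 25.43896), so ‖F‖₂ = 32.011.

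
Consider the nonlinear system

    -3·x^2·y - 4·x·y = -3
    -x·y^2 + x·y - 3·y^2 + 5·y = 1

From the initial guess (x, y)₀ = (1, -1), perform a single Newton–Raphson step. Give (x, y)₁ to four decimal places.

(0.5000, -0.2857)

At (1, -1): F = (10.0000, -11.0000).
Jacobian J = [[-6·x·y - 4·y, -3·x^2 - 4·x], [-y^2 + y, -2·x·y + x - 6·y + 5]].
At the point, J = [[10.0000, -7.0000], [-2.0000, 14.0000]] (det J = 126.0000).
Solving J·Δ = −F gives Δ = (-0.5000, 0.7143).
Then the next iterate is (x, y)₁ = (0.5000, -0.2857).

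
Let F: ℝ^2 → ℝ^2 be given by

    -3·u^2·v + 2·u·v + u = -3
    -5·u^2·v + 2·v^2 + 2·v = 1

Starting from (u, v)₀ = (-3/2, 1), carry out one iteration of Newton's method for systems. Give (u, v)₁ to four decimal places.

At (-3/2, 1): F = (-8.2500, -8.2500).
Jacobian J = [[-6·u·v + 2·v + 1, -3·u^2 + 2·u], [-10·u·v, -5·u^2 + 4·v + 2]].
At the point, J = [[12.0000, -9.7500], [15.0000, -5.2500]] (det J = 83.2500).
Solving J·Δ = −F gives Δ = (0.4459, -0.2973).
Then the next iterate is (u, v)₁ = (-1.0541, 0.7027).

(-1.0541, 0.7027)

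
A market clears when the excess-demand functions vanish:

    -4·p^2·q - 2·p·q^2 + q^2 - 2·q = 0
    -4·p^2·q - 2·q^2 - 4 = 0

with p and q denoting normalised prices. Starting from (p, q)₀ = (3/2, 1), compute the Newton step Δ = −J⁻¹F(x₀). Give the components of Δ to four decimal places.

(28.0000, -27.0000)

At (3/2, 1): F = (-13.0000, -15.0000).
Jacobian J = [[-8·p·q - 2·q^2, -4·p^2 - 4·p·q + 2·q - 2], [-8·p·q, -4·p^2 - 4·q]].
At the point, J = [[-14.0000, -15.0000], [-12.0000, -13.0000]] (det J = 2.0000).
Solving J·Δ = −F gives Δ = (28.0000, -27.0000).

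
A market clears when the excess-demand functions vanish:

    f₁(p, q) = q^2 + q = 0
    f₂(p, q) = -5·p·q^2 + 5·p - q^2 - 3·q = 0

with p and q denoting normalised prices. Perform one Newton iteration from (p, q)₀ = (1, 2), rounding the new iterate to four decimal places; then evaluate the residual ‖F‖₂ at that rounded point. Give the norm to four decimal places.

1.4824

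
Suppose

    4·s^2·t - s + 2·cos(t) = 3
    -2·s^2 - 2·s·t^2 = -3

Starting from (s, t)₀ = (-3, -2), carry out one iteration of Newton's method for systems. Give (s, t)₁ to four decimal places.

(-1.8997, -1.4416)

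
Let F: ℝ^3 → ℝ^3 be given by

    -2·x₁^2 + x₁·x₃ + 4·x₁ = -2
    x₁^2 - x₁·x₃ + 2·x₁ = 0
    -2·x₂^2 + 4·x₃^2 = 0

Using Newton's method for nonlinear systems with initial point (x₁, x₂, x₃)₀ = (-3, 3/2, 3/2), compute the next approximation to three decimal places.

At (-3, 3/2, 3/2): F = (-32.500, 7.500, 4.500).
Jacobian J = [[-4·x₁ + x₃ + 4, 0, x₁], [2·x₁ - x₃ + 2, 0, -x₁], [0, -4·x₂, 8·x₃]].
At the point, J = [[17.500, 0.000, -3.000], [-5.500, 0.000, 3.000], [0.000, -6.000, 12.000]] (det J = 216.000).
Solving J·Δ = −F gives Δ = (2.083, 3.389, 1.319).
Then the next iterate is (x₁, x₂, x₃)₁ = (-0.917, 4.889, 2.819).

(-0.917, 4.889, 2.819)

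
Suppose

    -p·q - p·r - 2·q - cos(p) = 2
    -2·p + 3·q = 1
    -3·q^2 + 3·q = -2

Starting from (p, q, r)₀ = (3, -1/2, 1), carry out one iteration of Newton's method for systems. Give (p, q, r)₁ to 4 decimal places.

(-1.1875, -0.4583, 0.9282)

At (3, -1/2, 1): F = (-1.510008, -8.5000, -0.2500).
Jacobian J = [[-q - r + sin(p), -p - 2, -p], [-2, 3, 0], [0, -6·q + 3, 0]].
At the point, J = [[-0.358880, -5.0000, -3.0000], [-2.0000, 3.0000, 0.0000], [0.0000, 6.0000, 0.0000]] (det J = 36.0000).
Solving J·Δ = −F gives Δ = (-4.1875, 0.0417, -0.0718).
Then the next iterate is (p, q, r)₁ = (-1.1875, -0.4583, 0.9282).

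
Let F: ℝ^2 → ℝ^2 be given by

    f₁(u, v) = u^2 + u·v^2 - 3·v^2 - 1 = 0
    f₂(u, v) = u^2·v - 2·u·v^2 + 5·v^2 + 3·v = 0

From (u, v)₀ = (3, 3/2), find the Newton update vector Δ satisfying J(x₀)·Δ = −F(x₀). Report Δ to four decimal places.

At (3, 3/2): F = (8.0000, 15.7500).
Jacobian J = [[2·u + v^2, 2·u·v - 6·v], [2·u·v - 2·v^2, u^2 - 4·u·v + 10·v + 3]].
At the point, J = [[8.2500, 0.0000], [4.5000, 9.0000]] (det J = 74.2500).
Solving J·Δ = −F gives Δ = (-0.9697, -1.2652).

(-0.9697, -1.2652)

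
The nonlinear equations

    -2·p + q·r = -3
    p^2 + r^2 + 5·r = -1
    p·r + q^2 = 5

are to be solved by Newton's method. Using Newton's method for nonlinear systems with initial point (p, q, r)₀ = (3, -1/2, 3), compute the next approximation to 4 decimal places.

(10.6250, 4.8750, -4.2500)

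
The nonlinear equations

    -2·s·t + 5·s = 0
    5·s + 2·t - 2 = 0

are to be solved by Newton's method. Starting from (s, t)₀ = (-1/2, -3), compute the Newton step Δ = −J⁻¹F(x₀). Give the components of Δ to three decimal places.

(0.029, 5.176)

At (-1/2, -3): F = (-5.500, -10.500).
Jacobian J = [[-2·t + 5, -2·s], [5, 2]].
At the point, J = [[11.000, 1.000], [5.000, 2.000]] (det J = 17.000).
Solving J·Δ = −F gives Δ = (0.029, 5.176).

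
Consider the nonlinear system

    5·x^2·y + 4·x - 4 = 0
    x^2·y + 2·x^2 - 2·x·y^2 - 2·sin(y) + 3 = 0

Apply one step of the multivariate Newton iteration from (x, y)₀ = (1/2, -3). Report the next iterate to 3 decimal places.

(-0.097, -3.653)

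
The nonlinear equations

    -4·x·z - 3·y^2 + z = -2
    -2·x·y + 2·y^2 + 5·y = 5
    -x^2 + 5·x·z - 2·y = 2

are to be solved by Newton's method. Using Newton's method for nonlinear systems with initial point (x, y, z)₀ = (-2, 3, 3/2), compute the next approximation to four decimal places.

At (-2, 3, 3/2): F = (-11.5000, 40.0000, -27.0000).
Jacobian J = [[-4·z, -6·y, -4·x + 1], [-2·y, -2·x + 4·y + 5, 0], [-2·x + 5·z, -2, 5·x]].
At the point, J = [[-6.0000, -18.0000, 9.0000], [-6.0000, 21.0000, 0.0000], [11.5000, -2.0000, -10.0000]] (det J = 274.5000).
Solving J·Δ = −F gives Δ = (1.4645, -1.4863, -0.7186).
Then the next iterate is (x, y, z)₁ = (-0.5355, 1.5137, 0.7814).

(-0.5355, 1.5137, 0.7814)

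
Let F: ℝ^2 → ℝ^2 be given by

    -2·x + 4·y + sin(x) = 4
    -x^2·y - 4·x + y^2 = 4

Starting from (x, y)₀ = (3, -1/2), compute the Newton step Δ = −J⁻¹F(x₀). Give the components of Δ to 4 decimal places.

At (3, -1/2): F = (-11.858880, -11.2500).
Jacobian J = [[cos(x) - 2, 4], [-2·x·y - 4, -x^2 + 2·y]].
At the point, J = [[-2.989992, 4.0000], [-1.0000, -10.0000]] (det J = 33.899925).
Solving J·Δ = −F gives Δ = (-4.8256, -0.6424).

(-4.8256, -0.6424)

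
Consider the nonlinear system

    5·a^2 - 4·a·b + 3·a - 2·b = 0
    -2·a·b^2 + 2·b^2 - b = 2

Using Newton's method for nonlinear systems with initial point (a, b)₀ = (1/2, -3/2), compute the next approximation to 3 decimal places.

(0.122, -0.637)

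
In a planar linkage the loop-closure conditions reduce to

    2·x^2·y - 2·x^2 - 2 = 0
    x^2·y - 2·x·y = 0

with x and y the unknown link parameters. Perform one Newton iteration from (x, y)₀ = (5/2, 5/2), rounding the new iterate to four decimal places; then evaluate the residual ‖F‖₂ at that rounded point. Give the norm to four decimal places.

At (5/2, 5/2): F = (16.7500, 3.1250).
Jacobian J = [[4·x·y - 4·x, 2·x^2], [2·x·y - 2·y, x^2 - 2·x]].
At the point, J = [[15.0000, 12.5000], [7.5000, 1.2500]] (det J = -75.0000).
Solving J·Δ = −F gives Δ = (-0.2417, -1.0500).
Then the next iterate is (x, y)₁ = (2.2583, 1.4500).
Re-evaluating at (2.2583, 1.4500): F = (2.589927, 0.845812), so ‖F‖₂ = 2.7245.

2.7245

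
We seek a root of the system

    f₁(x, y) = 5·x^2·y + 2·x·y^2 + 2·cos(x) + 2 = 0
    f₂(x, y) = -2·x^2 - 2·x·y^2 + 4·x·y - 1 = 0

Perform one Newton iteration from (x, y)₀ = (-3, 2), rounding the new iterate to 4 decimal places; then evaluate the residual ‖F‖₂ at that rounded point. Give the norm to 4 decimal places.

At (-3, 2): F = (66.020015, -19.0000).
Jacobian J = [[10·x·y + 2·y^2 - 2·sin(x), 5·x^2 + 4·x·y], [-4·x - 2·y^2 + 4·y, -4·x·y + 4·x]].
At the point, J = [[-51.717760, 21.0000], [12.0000, 12.0000]] (det J = -872.613120).
Solving J·Δ = −F gives Δ = (1.3651, 0.2182).
Then the next iterate is (x, y)₁ = (-1.6349, 2.2182).
Re-evaluating at (-1.6349, 2.2182): F = (15.428232, -4.763176), so ‖F‖₂ = 16.1468.

16.1468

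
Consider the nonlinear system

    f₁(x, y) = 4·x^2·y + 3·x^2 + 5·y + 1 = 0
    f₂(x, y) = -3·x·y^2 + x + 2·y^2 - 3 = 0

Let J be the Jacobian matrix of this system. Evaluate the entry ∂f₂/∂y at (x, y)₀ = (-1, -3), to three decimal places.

∂f₂/∂y = -6·x·y + 4·y.
At (-1, -3) this is -30.000.

-30.000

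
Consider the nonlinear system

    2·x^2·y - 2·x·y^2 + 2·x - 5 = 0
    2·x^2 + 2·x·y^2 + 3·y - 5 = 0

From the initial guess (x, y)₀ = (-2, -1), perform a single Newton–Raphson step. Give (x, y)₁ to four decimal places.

(-0.3750, 0.2500)

At (-2, -1): F = (-13.0000, -4.0000).
Jacobian J = [[4·x·y - 2·y^2 + 2, 2·x^2 - 4·x·y], [4·x + 2·y^2, 4·x·y + 3]].
At the point, J = [[8.0000, 0.0000], [-6.0000, 11.0000]] (det J = 88.0000).
Solving J·Δ = −F gives Δ = (1.6250, 1.2500).
Then the next iterate is (x, y)₁ = (-0.3750, 0.2500).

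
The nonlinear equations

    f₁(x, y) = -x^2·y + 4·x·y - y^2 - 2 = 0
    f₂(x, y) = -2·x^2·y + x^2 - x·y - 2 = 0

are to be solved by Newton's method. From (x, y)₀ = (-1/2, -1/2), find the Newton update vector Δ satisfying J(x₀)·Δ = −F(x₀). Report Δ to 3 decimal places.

(-1.167, 1.433)

At (-1/2, -1/2): F = (-1.125, -1.750).
Jacobian J = [[-2·x·y + 4·y, -x^2 + 4·x - 2·y], [-4·x·y + 2·x - y, -2·x^2 - x]].
At the point, J = [[-2.500, -1.250], [-1.500, 0.000]] (det J = -1.875).
Solving J·Δ = −F gives Δ = (-1.167, 1.433).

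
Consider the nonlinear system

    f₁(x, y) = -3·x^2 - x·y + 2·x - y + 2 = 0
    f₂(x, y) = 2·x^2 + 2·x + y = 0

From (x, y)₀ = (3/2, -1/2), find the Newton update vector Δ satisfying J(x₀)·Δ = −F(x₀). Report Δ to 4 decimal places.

(-1.2593, 3.0741)

At (3/2, -1/2): F = (-0.5000, 7.0000).
Jacobian J = [[-6·x - y + 2, -x - 1], [4·x + 2, 1]].
At the point, J = [[-6.5000, -2.5000], [8.0000, 1.0000]] (det J = 13.5000).
Solving J·Δ = −F gives Δ = (-1.2593, 3.0741).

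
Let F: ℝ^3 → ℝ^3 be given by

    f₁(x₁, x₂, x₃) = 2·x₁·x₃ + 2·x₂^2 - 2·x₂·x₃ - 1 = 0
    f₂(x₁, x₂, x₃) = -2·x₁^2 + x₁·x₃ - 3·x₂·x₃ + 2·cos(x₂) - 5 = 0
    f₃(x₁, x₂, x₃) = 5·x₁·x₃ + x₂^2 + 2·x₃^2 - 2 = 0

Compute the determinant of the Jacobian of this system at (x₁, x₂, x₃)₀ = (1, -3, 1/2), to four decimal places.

-399.6691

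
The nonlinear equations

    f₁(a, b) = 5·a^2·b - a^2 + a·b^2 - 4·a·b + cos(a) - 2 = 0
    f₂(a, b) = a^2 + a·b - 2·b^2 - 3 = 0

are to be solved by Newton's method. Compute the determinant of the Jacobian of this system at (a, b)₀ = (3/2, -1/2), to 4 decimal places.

J = [[10·a·b - 2·a + b^2 - 4·b - sin(a), 5·a^2 + 2·a·b - 4·a], [2·a + b, a - 4·b]].
At the point, J = [[-9.247495, 3.7500], [2.5000, 3.5000]].
det J = -41.7412.

-41.7412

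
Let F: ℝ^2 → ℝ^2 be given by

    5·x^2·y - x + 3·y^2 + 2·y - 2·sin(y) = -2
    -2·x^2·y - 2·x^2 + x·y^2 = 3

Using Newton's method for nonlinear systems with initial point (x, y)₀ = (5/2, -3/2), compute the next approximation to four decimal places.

(1.4606, -1.4330)

At (5/2, -3/2): F = (-41.630010, 8.8750).
Jacobian J = [[10·x·y - 1, 5·x^2 + 6·y - 2·cos(y) + 2], [-4·x·y - 4·x + y^2, -2·x^2 + 2·x·y]].
At the point, J = [[-38.5000, 24.108526], [7.2500, -20.0000]] (det J = 595.213189).
Solving J·Δ = −F gives Δ = (-1.0394, 0.0670).
Then the next iterate is (x, y)₁ = (1.4606, -1.4330).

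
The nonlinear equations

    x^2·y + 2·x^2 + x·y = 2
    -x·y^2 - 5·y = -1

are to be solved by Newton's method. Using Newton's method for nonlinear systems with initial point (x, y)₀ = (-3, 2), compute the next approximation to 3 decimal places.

(-1.631, 2.354)

At (-3, 2): F = (28.000, 3.000).
Jacobian J = [[2·x·y + 4·x + y, x^2 + x], [-y^2, -2·x·y - 5]].
At the point, J = [[-22.000, 6.000], [-4.000, 7.000]] (det J = -130.000).
Solving J·Δ = −F gives Δ = (1.369, 0.354).
Then the next iterate is (x, y)₁ = (-1.631, 2.354).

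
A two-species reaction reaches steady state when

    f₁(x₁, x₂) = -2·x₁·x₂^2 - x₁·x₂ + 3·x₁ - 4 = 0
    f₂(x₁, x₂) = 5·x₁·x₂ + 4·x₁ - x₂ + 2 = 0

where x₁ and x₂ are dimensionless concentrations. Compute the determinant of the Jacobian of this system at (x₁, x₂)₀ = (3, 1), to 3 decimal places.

135.000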